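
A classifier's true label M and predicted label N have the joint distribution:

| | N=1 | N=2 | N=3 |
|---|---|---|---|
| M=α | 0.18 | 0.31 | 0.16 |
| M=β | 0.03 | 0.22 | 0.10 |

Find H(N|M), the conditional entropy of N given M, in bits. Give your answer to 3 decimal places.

1.423 bits

Chain rule: H(N|M) = H(M,N) − H(M).
Marginals: p(M) = (0.6500, 0.3500), p(N) = (0.2100, 0.5300, 0.2600).
H(M,N) = 2.3567 bits; H(M) = 0.9341 bits.
H(N|M) = 2.3567 − 0.9341 = 1.423 bits.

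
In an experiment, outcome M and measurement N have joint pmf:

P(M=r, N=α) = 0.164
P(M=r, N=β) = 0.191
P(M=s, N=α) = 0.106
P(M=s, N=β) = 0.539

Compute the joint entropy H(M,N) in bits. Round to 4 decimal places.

H(M,N) = −Σ p(x,y)·log₂ p(x,y) over all 4 cells.
  cell (r,α): −0.164·log₂0.164 = 0.42775
  cell (r,β): −0.191·log₂0.191 = 0.45618
  cell (s,α): −0.106·log₂0.106 = 0.34321
  cell (s,β): −0.539·log₂0.539 = 0.48060
Sum = 1.7077 bits.

1.7077 bits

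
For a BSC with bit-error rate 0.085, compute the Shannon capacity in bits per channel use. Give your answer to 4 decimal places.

0.5804 bits

Binary symmetric channel: C = 1 − h₂(ε) where h₂ is the binary entropy function.
h₂(0.085) = −0.085·log₂0.085 − 0.915·log₂0.915 = 0.4196.
C = 1 − 0.4196 = 0.5804 bits per channel use.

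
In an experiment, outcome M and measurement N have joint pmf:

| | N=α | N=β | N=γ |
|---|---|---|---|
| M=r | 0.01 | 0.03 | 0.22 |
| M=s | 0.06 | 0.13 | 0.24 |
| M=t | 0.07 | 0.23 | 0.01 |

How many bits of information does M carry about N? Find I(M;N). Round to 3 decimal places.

0.350 bits

Marginals: p(M) = (0.2600, 0.4300, 0.3100), p(N) = (0.1400, 0.3900, 0.4700).
I(M;N) = Σ p(x,y)·log₂[p(x,y)/(p(x)p(y))].
  (r,α): 0.01·log₂(0.2747) = -0.0186
  (r,β): 0.03·log₂(0.2959) = -0.0527
  (r,γ): 0.22·log₂(1.8003) = 0.1866
  (s,α): 0.06·log₂(0.9967) = -0.0003
  (s,β): 0.13·log₂(0.7752) = -0.0478
  (s,γ): 0.24·log₂(1.1875) = 0.0595
  (t,α): 0.07·log₂(1.6129) = 0.0483
  (t,β): 0.23·log₂(1.9024) = 0.2134
  (t,γ): 0.01·log₂(0.0686) = -0.0386
Sum = 0.350 bits.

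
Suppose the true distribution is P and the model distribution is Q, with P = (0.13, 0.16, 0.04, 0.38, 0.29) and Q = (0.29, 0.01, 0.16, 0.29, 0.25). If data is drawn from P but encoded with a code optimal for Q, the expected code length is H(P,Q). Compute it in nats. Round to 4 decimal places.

1.8435 nats

H(P,Q) = −Σ p·ln q.
  −0.13·ln(0.29) = 0.16092
  −0.16·ln(0.01) = 0.73683
  −0.04·ln(0.16) = 0.07330
  −0.38·ln(0.29) = 0.47039
  −0.29·ln(0.25) = 0.40203
H(P,Q) = 1.8435 nats.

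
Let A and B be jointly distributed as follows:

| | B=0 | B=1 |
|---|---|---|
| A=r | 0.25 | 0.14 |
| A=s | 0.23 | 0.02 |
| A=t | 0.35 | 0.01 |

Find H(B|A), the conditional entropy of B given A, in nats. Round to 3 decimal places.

Marginals: p(A) = (0.3900, 0.2500, 0.3600), p(B) = (0.8300, 0.1700).
H(B|A) = Σ p(A) · H(B|A=·).
  A=r: p=0.3900, H(B|A=r) = 0.6528
  A=s: p=0.2500, H(B|A=s) = 0.2788
  A=t: p=0.3600, H(B|A=t) = 0.1269
Weighted sum = 0.370 nats.

0.370 nats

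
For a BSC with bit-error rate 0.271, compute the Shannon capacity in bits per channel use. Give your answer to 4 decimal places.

0.1571 bits

Binary symmetric channel: C = 1 − h₂(ε) where h₂ is the binary entropy function.
h₂(0.271) = −0.271·log₂0.271 − 0.729·log₂0.729 = 0.8429.
C = 1 − 0.8429 = 0.1571 bits per channel use.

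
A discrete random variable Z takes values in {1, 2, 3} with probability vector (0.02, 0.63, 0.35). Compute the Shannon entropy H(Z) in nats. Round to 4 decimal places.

0.7368 nats

H(Z) = −Σ p·ln p.
  −(0.02)·ln(0.02) = 0.07824
  −(0.63)·ln(0.63) = 0.29108
  −(0.35)·ln(0.35) = 0.36744
Sum: 0.07824 + 0.29108 + 0.36744 = 0.7368 nats.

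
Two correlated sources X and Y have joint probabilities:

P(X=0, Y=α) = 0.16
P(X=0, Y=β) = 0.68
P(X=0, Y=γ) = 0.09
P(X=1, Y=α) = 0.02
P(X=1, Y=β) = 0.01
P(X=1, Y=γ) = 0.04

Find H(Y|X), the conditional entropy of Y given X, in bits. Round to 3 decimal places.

Marginals: p(X) = (0.9300, 0.0700), p(Y) = (0.1800, 0.6900, 0.1300).
H(Y|X) = Σ p(X) · H(Y|X=·).
  X=0: p=0.9300, H(Y|X=0) = 1.0932
  X=1: p=0.0700, H(Y|X=1) = 1.3788
Weighted sum = 1.113 bits.

1.113 bits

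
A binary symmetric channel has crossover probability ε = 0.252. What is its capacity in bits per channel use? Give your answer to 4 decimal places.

0.1856 bits

Binary symmetric channel: C = 1 − h₂(ε) where h₂ is the binary entropy function.
h₂(0.252) = −0.252·log₂0.252 − 0.748·log₂0.748 = 0.8144.
C = 1 − 0.8144 = 0.1856 bits per channel use.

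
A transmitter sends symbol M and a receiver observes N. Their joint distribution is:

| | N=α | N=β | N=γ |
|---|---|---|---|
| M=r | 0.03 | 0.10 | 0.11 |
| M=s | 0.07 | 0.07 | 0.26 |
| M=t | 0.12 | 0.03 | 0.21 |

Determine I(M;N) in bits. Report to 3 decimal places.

0.086 bits

Marginals: p(M) = (0.2400, 0.4000, 0.3600), p(N) = (0.2200, 0.2000, 0.5800).
I(M;N) = Σ p(x,y)·log₂[p(x,y)/(p(x)p(y))].
  (r,α): 0.03·log₂(0.5682) = -0.0245
  (r,β): 0.10·log₂(2.0833) = 0.1059
  (r,γ): 0.11·log₂(0.7902) = -0.0374
  (s,α): 0.07·log₂(0.7955) = -0.0231
  (s,β): 0.07·log₂(0.8750) = -0.0135
  (s,γ): 0.26·log₂(1.1207) = 0.0427
  (t,α): 0.12·log₂(1.5152) = 0.0719
  (t,β): 0.03·log₂(0.4167) = -0.0379
  (t,γ): 0.21·log₂(1.0057) = 0.0017
Sum = 0.086 bits.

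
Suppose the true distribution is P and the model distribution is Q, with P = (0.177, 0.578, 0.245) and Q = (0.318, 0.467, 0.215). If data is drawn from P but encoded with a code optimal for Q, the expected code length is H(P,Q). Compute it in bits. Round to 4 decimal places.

H(P,Q) = −Σ p·log₂ q.
  −0.177·log₂(0.318) = 0.29256
  −0.578·log₂(0.467) = 0.63494
  −0.245·log₂(0.215) = 0.54331
H(P,Q) = 1.4708 bits.

1.4708 bits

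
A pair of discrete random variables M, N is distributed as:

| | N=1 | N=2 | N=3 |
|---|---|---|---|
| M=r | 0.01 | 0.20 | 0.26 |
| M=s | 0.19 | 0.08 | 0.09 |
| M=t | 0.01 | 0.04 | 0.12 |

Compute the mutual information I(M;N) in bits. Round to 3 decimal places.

0.273 bits

Marginals: p(M) = (0.4700, 0.3600, 0.1700), p(N) = (0.2100, 0.3200, 0.4700).
I(M;N) = H(M) + H(N) − H(M,N).
H(M) = 1.4772, H(N) = 1.5108, H(M,N) = 2.7148.
I(M;N) = 1.4772 + 1.5108 − 2.7148 = 0.273 bits.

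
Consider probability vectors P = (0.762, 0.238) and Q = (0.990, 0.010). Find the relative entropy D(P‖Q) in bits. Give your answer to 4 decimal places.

0.8006 bits

D(P‖Q) = Σ p·log₂(p/q).
  0.762·log₂(0.762/0.990) = -0.28776
  0.238·log₂(0.238/0.010) = 1.08835
D(P‖Q) = 0.8006 bits.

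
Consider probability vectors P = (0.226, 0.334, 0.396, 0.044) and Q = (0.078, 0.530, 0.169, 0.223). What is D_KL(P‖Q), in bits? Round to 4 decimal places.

0.5078 bits

D(P‖Q) = Σ p·log₂(p/q).
  0.226·log₂(0.226/0.078) = 0.34686
  0.334·log₂(0.334/0.530) = -0.22249
  0.396·log₂(0.396/0.169) = 0.48648
  0.044·log₂(0.044/0.223) = -0.10302
D(P‖Q) = 0.5078 bits.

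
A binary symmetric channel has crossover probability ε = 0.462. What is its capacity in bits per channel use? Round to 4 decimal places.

0.0042 bits

Binary symmetric channel: C = 1 − h₂(ε) where h₂ is the binary entropy function.
h₂(0.462) = −0.462·log₂0.462 − 0.538·log₂0.538 = 0.9958.
C = 1 − 0.9958 = 0.0042 bits per channel use.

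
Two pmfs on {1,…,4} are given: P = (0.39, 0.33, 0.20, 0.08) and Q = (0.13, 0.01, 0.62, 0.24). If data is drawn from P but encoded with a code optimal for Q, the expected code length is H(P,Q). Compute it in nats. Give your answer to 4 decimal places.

H(P,Q) = −Σ p·ln q.
  −0.39·ln(0.13) = 0.79569
  −0.33·ln(0.01) = 1.51971
  −0.20·ln(0.62) = 0.09561
  −0.08·ln(0.24) = 0.11417
H(P,Q) = 2.5252 nats.

2.5252 nats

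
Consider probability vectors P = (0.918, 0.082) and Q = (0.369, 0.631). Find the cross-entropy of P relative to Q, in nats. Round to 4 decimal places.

H(P,Q) = −Σ p·ln q.
  −0.918·ln(0.369) = 0.91521
  −0.082·ln(0.631) = 0.03776
H(P,Q) = 0.9530 nats.

0.9530 nats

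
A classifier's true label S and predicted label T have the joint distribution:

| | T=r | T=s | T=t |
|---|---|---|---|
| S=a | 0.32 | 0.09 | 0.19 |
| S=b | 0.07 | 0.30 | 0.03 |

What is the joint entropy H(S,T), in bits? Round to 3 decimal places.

H(S,T) = −Σ p(x,y)·log₂ p(x,y) over all 6 cells.
  cell (a,r): −0.32·log₂0.32 = 0.5260
  cell (a,s): −0.09·log₂0.09 = 0.3127
  cell (a,t): −0.19·log₂0.19 = 0.4552
  cell (b,r): −0.07·log₂0.07 = 0.2686
  cell (b,s): −0.30·log₂0.30 = 0.5211
  cell (b,t): −0.03·log₂0.03 = 0.1518
Sum = 2.235 bits.

2.235 bits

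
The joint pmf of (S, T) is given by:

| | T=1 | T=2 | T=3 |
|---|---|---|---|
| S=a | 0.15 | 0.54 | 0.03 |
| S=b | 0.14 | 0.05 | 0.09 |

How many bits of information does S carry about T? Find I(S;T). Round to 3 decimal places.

Marginals: p(S) = (0.7200, 0.2800), p(T) = (0.2900, 0.5900, 0.1200).
I(S;T) = Σ p(x,y)·log₂[p(x,y)/(p(x)p(y))].
  (a,1): 0.15·log₂(0.7184) = -0.0716
  (a,2): 0.54·log₂(1.2712) = 0.1869
  (a,3): 0.03·log₂(0.3472) = -0.0458
  (b,1): 0.14·log₂(1.7241) = 0.1100
  (b,2): 0.05·log₂(0.3027) = -0.0862
  (b,3): 0.09·log₂(2.6786) = 0.1279
Sum = 0.221 bits.

0.221 bits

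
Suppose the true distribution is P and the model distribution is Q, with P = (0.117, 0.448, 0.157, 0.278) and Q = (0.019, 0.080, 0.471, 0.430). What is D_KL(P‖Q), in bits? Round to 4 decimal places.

0.9965 bits

D(P‖Q) = Σ p·log₂(p/q).
  0.117·log₂(0.117/0.019) = 0.30683
  0.448·log₂(0.448/0.080) = 1.11347
  0.157·log₂(0.157/0.471) = -0.24884
  0.278·log₂(0.278/0.430) = -0.17493
D(P‖Q) = 0.9965 bits.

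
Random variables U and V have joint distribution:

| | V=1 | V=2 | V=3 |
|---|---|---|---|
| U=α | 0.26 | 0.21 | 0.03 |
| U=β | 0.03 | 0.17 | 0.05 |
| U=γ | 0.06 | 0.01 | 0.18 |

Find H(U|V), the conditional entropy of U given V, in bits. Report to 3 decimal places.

Chain rule: H(U|V) = H(U,V) − H(V).
Marginals: p(U) = (0.5000, 0.2500, 0.2500), p(V) = (0.3500, 0.3900, 0.2600).
H(U,V) = 2.6876 bits; H(V) = 1.5652 bits.
H(U|V) = 2.6876 − 1.5652 = 1.122 bits.

1.122 bits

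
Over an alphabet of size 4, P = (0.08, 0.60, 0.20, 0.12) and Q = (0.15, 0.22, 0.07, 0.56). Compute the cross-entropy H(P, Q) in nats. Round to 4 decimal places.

H(P,Q) = −Σ p·ln q.
  −0.08·ln(0.15) = 0.15177
  −0.60·ln(0.22) = 0.90848
  −0.20·ln(0.07) = 0.53185
  −0.12·ln(0.56) = 0.06958
H(P,Q) = 1.6617 nats.

1.6617 nats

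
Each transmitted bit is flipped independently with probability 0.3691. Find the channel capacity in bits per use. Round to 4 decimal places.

Binary symmetric channel: C = 1 − h₂(ε) where h₂ is the binary entropy function.
h₂(0.3691) = −0.3691·log₂0.3691 − 0.6309·log₂0.6309 = 0.9500.
C = 1 − 0.9500 = 0.0500 bits per channel use.

0.0500 bits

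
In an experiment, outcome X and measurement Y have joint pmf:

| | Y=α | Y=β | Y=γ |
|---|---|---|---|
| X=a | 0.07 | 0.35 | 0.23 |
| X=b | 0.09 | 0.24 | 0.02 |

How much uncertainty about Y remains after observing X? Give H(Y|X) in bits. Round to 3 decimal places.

Marginals: p(X) = (0.6500, 0.3500), p(Y) = (0.1600, 0.5900, 0.2500).
H(Y|X) = Σ p(X) · H(Y|X=·).
  X=a: p=0.6500, H(Y|X=a) = 1.3575
  X=b: p=0.3500, H(Y|X=b) = 1.1130
Weighted sum = 1.272 bits.

1.272 bits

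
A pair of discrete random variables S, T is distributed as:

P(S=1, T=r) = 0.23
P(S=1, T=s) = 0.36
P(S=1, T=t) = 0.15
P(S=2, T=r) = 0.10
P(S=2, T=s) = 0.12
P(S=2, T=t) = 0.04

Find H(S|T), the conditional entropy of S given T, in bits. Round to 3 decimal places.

0.823 bits

Chain rule: H(S|T) = H(S,T) − H(T).
Marginals: p(S) = (0.7400, 0.2600), p(T) = (0.3300, 0.4800, 0.1900).
H(S,T) = 2.3138 bits; H(T) = 1.4913 bits.
H(S|T) = 2.3138 − 1.4913 = 0.823 bits.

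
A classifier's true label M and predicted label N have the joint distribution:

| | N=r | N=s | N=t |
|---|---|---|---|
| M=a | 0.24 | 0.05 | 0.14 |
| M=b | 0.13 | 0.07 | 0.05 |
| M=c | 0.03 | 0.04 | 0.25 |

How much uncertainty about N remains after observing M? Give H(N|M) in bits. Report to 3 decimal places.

Marginals: p(M) = (0.4300, 0.2500, 0.3200), p(N) = (0.4000, 0.1600, 0.4400).
H(N|M) = Σ p(M) · H(N|M=·).
  M=a: p=0.4300, H(N|M=a) = 1.3576
  M=b: p=0.2500, H(N|M=b) = 1.4692
  M=c: p=0.3200, H(N|M=c) = 0.9734
Weighted sum = 1.263 bits.

1.263 bits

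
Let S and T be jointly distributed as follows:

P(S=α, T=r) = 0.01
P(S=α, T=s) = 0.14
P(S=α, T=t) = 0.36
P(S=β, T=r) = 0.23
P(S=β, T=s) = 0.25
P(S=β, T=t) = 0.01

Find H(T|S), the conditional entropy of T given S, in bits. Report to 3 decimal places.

Chain rule: H(T|S) = H(S,T) − H(S).
Marginals: p(S) = (0.5100, 0.4900), p(T) = (0.2400, 0.3900, 0.3700).
H(S,T) = 2.0483 bits; H(S) = 0.9997 bits.
H(T|S) = 2.0483 − 0.9997 = 1.049 bits.

1.049 bits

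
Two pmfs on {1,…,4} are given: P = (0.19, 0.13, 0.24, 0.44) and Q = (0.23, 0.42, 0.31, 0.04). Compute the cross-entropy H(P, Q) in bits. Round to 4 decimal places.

H(P,Q) = −Σ p·log₂ q.
  −0.19·log₂(0.23) = 0.40286
  −0.13·log₂(0.42) = 0.16270
  −0.24·log₂(0.31) = 0.40552
  −0.44·log₂(0.04) = 2.04330
H(P,Q) = 3.0144 bits.

3.0144 bits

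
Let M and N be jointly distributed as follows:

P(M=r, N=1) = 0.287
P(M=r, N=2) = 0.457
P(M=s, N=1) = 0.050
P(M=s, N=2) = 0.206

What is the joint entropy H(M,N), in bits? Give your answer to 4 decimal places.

1.7188 bits

H(M,N) = −Σ p(x,y)·log₂ p(x,y) over all 4 cells.
  cell (r,1): −0.287·log₂0.287 = 0.51685
  cell (r,2): −0.457·log₂0.457 = 0.51629
  cell (s,1): −0.050·log₂0.050 = 0.21610
  cell (s,2): −0.206·log₂0.206 = 0.46953
Sum = 1.7188 bits.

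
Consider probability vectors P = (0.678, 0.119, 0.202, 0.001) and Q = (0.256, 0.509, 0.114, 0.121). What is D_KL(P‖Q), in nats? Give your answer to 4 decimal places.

D(P‖Q) = Σ p·ln(p/q).
  0.678·ln(0.678/0.256) = 0.66035
  0.119·ln(0.119/0.509) = -0.17295
  0.202·ln(0.202/0.114) = 0.11556
  0.001·ln(0.001/0.121) = -0.00480
D(P‖Q) = 0.5982 nats.

0.5982 nats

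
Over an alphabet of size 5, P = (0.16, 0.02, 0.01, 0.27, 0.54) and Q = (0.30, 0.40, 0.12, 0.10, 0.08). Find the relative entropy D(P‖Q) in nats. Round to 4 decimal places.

1.1140 nats

D(P‖Q) = Σ p·ln(p/q).
  0.16·ln(0.16/0.30) = -0.10058
  0.02·ln(0.02/0.40) = -0.05991
  0.01·ln(0.01/0.12) = -0.02485
  0.27·ln(0.27/0.10) = 0.26818
  0.54·ln(0.54/0.08) = 1.03115
D(P‖Q) = 1.1140 nats.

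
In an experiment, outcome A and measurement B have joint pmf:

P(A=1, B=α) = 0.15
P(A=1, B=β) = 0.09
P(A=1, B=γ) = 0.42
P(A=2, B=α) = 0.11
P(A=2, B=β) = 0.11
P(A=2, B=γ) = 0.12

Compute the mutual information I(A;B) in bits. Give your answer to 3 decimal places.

Marginals: p(A) = (0.6600, 0.3400), p(B) = (0.2600, 0.2000, 0.5400).
I(A;B) = H(A) + H(B) − H(A,B).
H(A) = 0.9248, H(B) = 1.4497, H(A,B) = 2.3165.
I(A;B) = 0.9248 + 1.4497 − 2.3165 = 0.058 bits.

0.058 bits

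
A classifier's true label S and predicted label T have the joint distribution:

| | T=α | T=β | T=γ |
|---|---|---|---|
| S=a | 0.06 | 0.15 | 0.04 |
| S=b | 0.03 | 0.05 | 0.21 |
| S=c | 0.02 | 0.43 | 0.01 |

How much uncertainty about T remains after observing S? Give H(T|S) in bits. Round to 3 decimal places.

0.850 bits

Chain rule: H(T|S) = H(S,T) − H(S).
Marginals: p(S) = (0.2500, 0.2900, 0.4600), p(T) = (0.1100, 0.6300, 0.2600).
H(S,T) = 2.3834 bits; H(S) = 1.5332 bits.
H(T|S) = 2.3834 − 1.5332 = 0.850 bits.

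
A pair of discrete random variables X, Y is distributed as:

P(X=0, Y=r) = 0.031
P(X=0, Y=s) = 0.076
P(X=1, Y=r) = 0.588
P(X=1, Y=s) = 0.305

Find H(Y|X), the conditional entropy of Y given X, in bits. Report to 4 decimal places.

Marginals: p(X) = (0.1070, 0.8930), p(Y) = (0.6190, 0.3810).
H(Y|X) = Σ p(X) · H(Y|X=·).
  X=0: p=0.1070, H(Y|X=0) = 0.8684
  X=1: p=0.8930, H(Y|X=1) = 0.9263
Weighted sum = 0.9201 bits.

0.9201 bits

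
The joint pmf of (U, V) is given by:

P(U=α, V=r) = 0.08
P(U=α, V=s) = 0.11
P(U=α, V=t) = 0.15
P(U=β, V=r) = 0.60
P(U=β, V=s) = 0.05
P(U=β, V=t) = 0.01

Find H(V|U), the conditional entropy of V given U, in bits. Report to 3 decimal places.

Chain rule: H(V|U) = H(U,V) − H(U).
Marginals: p(U) = (0.3400, 0.6600), p(V) = (0.6800, 0.1600, 0.1600).
H(U,V) = 1.7771 bits; H(U) = 0.9248 bits.
H(V|U) = 1.7771 − 0.9248 = 0.852 bits.

0.852 bits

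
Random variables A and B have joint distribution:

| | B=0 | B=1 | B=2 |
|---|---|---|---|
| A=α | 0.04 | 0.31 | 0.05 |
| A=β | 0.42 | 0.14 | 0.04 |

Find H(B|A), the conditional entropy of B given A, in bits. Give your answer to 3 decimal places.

1.063 bits

Chain rule: H(B|A) = H(A,B) − H(A).
Marginals: p(A) = (0.4000, 0.6000), p(B) = (0.4600, 0.4500, 0.0900).
H(A,B) = 2.0342 bits; H(A) = 0.9710 bits.
H(B|A) = 2.0342 − 0.9710 = 1.063 bits.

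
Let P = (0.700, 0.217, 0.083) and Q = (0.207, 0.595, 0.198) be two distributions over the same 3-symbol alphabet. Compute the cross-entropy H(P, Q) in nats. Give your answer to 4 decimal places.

H(P,Q) = −Σ p·ln q.
  −0.700·ln(0.207) = 1.10253
  −0.217·ln(0.595) = 0.11267
  −0.083·ln(0.198) = 0.13442
H(P,Q) = 1.3496 nats.

1.3496 nats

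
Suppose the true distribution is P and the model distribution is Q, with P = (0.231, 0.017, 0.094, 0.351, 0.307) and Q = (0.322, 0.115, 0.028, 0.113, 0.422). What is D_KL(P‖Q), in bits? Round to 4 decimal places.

D(P‖Q) = Σ p·log₂(p/q).
  0.231·log₂(0.231/0.322) = -0.11069
  0.017·log₂(0.017/0.115) = -0.04689
  0.094·log₂(0.094/0.028) = 0.16424
  0.351·log₂(0.351/0.113) = 0.57394
  0.307·log₂(0.307/0.422) = -0.14091
D(P‖Q) = 0.4397 bits.

0.4397 bits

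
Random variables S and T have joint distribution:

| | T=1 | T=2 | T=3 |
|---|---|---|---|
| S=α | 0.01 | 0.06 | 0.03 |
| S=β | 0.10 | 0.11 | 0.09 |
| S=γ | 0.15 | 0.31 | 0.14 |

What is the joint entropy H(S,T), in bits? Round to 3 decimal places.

H(S,T) = −Σ p(x,y)·log₂ p(x,y) over all 9 cells.
  cell (α,1): −0.01·log₂0.01 = 0.0664
  cell (α,2): −0.06·log₂0.06 = 0.2435
  cell (α,3): −0.03·log₂0.03 = 0.1518
  cell (β,1): −0.10·log₂0.10 = 0.3322
  cell (β,2): −0.11·log₂0.11 = 0.3503
  cell (β,3): −0.09·log₂0.09 = 0.3127
  cell (γ,1): −0.15·log₂0.15 = 0.4105
  cell (γ,2): −0.31·log₂0.31 = 0.5238
  cell (γ,3): −0.14·log₂0.14 = 0.3971
Sum = 2.788 bits.

2.788 bits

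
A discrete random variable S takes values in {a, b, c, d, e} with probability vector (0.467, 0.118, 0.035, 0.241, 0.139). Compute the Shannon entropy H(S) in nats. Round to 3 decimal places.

1.342 nats

H(S) = −Σ p·ln p.
  −(0.467)·ln(0.467) = 0.3556
  −(0.118)·ln(0.118) = 0.2522
  −(0.035)·ln(0.035) = 0.1173
  −(0.241)·ln(0.241) = 0.3429
  −(0.139)·ln(0.139) = 0.2743
Sum: 0.3556 + 0.2522 + 0.1173 + 0.3429 + 0.2743 = 1.342 nats.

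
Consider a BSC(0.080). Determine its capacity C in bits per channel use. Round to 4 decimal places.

0.5978 bits

Binary symmetric channel: C = 1 − h₂(ε) where h₂ is the binary entropy function.
h₂(0.080) = −0.080·log₂0.080 − 0.920·log₂0.920 = 0.4022.
C = 1 − 0.4022 = 0.5978 bits per channel use.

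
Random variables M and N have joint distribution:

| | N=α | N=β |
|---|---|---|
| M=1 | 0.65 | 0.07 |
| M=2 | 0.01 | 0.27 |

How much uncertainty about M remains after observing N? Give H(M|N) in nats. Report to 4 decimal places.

0.2247 nats

Chain rule: H(M|N) = H(M,N) − H(N).
Marginals: p(M) = (0.7200, 0.2800), p(N) = (0.6600, 0.3400).
H(M,N) = 0.8657 nats; H(N) = 0.6410 nats.
H(M|N) = 0.8657 − 0.6410 = 0.2247 nats.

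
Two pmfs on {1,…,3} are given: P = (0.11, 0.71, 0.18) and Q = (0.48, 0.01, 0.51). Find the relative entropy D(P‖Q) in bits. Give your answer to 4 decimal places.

D(P‖Q) = Σ p·log₂(p/q).
  0.11·log₂(0.11/0.48) = -0.23381
  0.71·log₂(0.71/0.01) = 4.36632
  0.18·log₂(0.18/0.51) = -0.27045
D(P‖Q) = 3.8621 bits.

3.8621 bits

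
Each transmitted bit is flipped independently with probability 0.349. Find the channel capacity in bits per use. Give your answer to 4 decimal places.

0.0668 bits

Binary symmetric channel: C = 1 − h₂(ε) where h₂ is the binary entropy function.
h₂(0.349) = −0.349·log₂0.349 − 0.651·log₂0.651 = 0.9332.
C = 1 − 0.9332 = 0.0668 bits per channel use.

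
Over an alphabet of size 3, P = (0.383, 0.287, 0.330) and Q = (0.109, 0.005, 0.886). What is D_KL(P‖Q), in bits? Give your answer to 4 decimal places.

1.9011 bits

D(P‖Q) = Σ p·log₂(p/q).
  0.383·log₂(0.383/0.109) = 0.69439
  0.287·log₂(0.287/0.005) = 1.67693
  0.330·log₂(0.330/0.886) = -0.47020
D(P‖Q) = 1.9011 bits.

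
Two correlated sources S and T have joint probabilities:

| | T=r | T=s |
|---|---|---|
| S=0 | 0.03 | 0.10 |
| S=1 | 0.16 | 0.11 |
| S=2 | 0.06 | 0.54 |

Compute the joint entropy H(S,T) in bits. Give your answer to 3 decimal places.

H(S,T) = −Σ p(x,y)·log₂ p(x,y) over all 6 cells.
  cell (0,r): −0.03·log₂0.03 = 0.1518
  cell (0,s): −0.10·log₂0.10 = 0.3322
  cell (1,r): −0.16·log₂0.16 = 0.4230
  cell (1,s): −0.11·log₂0.11 = 0.3503
  cell (2,r): −0.06·log₂0.06 = 0.2435
  cell (2,s): −0.54·log₂0.54 = 0.4800
Sum = 1.981 bits.

1.981 bits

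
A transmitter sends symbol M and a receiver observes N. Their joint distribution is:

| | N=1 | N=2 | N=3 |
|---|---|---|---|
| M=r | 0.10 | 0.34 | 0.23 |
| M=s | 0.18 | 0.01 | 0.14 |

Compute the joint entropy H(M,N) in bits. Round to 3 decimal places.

2.258 bits

H(M,N) = −Σ p(x,y)·log₂ p(x,y) over all 6 cells.
  cell (r,1): −0.10·log₂0.10 = 0.3322
  cell (r,2): −0.34·log₂0.34 = 0.5292
  cell (r,3): −0.23·log₂0.23 = 0.4877
  cell (s,1): −0.18·log₂0.18 = 0.4453
  cell (s,2): −0.01·log₂0.01 = 0.0664
  cell (s,3): −0.14·log₂0.14 = 0.3971
Sum = 2.258 bits.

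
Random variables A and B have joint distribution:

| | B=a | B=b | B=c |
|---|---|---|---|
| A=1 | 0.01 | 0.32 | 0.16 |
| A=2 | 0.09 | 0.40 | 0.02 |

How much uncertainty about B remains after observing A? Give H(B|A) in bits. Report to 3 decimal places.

0.970 bits

Chain rule: H(B|A) = H(A,B) − H(A).
Marginals: p(A) = (0.4900, 0.5100), p(B) = (0.1000, 0.7200, 0.1800).
H(A,B) = 1.9698 bits; H(A) = 0.9997 bits.
H(B|A) = 1.9698 − 0.9997 = 0.970 bits.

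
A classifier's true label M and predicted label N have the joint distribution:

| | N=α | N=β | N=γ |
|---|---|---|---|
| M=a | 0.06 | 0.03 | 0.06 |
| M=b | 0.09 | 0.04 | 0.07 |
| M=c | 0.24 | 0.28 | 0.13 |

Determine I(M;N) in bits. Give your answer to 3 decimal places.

0.047 bits

Marginals: p(M) = (0.1500, 0.2000, 0.6500), p(N) = (0.3900, 0.3500, 0.2600).
I(M;N) = H(M) + H(N) − H(M,N).
H(M) = 1.2789, H(N) = 1.5652, H(M,N) = 2.7968.
I(M;N) = 1.2789 + 1.5652 − 2.7968 = 0.047 bits.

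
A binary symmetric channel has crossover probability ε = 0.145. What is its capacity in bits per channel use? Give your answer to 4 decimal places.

Binary symmetric channel: C = 1 − h₂(ε) where h₂ is the binary entropy function.
h₂(0.145) = −0.145·log₂0.145 − 0.855·log₂0.855 = 0.5972.
C = 1 − 0.5972 = 0.4028 bits per channel use.

0.4028 bits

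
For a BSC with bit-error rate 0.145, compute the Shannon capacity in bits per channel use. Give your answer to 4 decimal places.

0.4028 bits

Binary symmetric channel: C = 1 − h₂(ε) where h₂ is the binary entropy function.
h₂(0.145) = −0.145·log₂0.145 − 0.855·log₂0.855 = 0.5972.
C = 1 − 0.5972 = 0.4028 bits per channel use.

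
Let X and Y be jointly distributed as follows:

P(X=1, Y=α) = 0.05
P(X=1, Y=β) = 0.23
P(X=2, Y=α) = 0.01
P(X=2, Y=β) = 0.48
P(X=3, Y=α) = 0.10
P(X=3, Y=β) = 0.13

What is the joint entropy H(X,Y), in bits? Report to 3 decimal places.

H(X,Y) = −Σ p(x,y)·log₂ p(x,y) over all 6 cells.
  cell (1,α): −0.05·log₂0.05 = 0.2161
  cell (1,β): −0.23·log₂0.23 = 0.4877
  cell (2,α): −0.01·log₂0.01 = 0.0664
  cell (2,β): −0.48·log₂0.48 = 0.5083
  cell (3,α): −0.10·log₂0.10 = 0.3322
  cell (3,β): −0.13·log₂0.13 = 0.3826
Sum = 1.993 bits.

1.993 bits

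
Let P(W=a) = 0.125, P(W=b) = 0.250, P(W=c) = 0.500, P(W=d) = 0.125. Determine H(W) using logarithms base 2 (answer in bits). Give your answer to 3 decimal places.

1.750 bits

H(W) = −Σ p·log₂ p.
  −(0.125)·log₂(0.125) = 0.3750
  −(0.250)·log₂(0.250) = 0.5000
  −(0.500)·log₂(0.500) = 0.5000
  −(0.125)·log₂(0.125) = 0.3750
Sum: 0.3750 + 0.5000 + 0.5000 + 0.3750 = 1.750 bits.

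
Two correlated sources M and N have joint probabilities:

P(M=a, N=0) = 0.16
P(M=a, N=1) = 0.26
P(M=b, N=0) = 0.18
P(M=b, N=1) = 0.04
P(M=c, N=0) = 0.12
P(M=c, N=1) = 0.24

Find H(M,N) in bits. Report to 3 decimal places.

2.421 bits

H(M,N) = −Σ p(x,y)·log₂ p(x,y) over all 6 cells.
  cell (a,0): −0.16·log₂0.16 = 0.4230
  cell (a,1): −0.26·log₂0.26 = 0.5053
  cell (b,0): −0.18·log₂0.18 = 0.4453
  cell (b,1): −0.04·log₂0.04 = 0.1858
  cell (c,0): −0.12·log₂0.12 = 0.3671
  cell (c,1): −0.24·log₂0.24 = 0.4941
Sum = 2.421 bits.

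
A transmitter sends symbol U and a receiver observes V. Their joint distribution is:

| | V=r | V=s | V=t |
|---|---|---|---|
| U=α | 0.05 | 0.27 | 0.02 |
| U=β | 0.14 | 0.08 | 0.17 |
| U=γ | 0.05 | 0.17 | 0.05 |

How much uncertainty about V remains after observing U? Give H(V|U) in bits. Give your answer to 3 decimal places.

Marginals: p(U) = (0.3400, 0.3900, 0.2700), p(V) = (0.2400, 0.5200, 0.2400).
H(V|U) = Σ p(U) · H(V|U=·).
  U=α: p=0.3400, H(V|U=α) = 0.9112
  U=β: p=0.3900, H(V|U=β) = 1.5216
  U=γ: p=0.2700, H(V|U=γ) = 1.3213
Weighted sum = 1.260 bits.

1.260 bits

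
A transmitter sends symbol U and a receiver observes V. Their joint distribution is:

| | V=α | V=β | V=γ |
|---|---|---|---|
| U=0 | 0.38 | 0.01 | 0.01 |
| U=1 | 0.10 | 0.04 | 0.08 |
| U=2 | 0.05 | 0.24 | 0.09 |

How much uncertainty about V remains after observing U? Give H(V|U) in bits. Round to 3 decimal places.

Chain rule: H(V|U) = H(U,V) − H(U).
Marginals: p(U) = (0.4000, 0.2200, 0.3800), p(V) = (0.5300, 0.2900, 0.1800).
H(U,V) = 2.4957 bits; H(U) = 1.5398 bits.
H(V|U) = 2.4957 − 1.5398 = 0.956 bits.

0.956 bits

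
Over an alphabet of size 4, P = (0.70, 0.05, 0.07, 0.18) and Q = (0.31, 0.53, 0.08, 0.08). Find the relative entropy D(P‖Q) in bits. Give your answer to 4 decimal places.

D(P‖Q) = Σ p·log₂(p/q).
  0.70·log₂(0.70/0.31) = 0.82256
  0.05·log₂(0.05/0.53) = -0.17030
  0.07·log₂(0.07/0.08) = -0.01349
  0.18·log₂(0.18/0.08) = 0.21059
D(P‖Q) = 0.8494 bits.

0.8494 bits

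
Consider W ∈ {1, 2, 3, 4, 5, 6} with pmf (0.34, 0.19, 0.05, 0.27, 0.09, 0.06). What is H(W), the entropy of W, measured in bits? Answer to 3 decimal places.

2.267 bits

H(W) = −Σ p·log₂ p.
  −(0.34)·log₂(0.34) = 0.5292
  −(0.19)·log₂(0.19) = 0.4552
  −(0.05)·log₂(0.05) = 0.2161
  −(0.27)·log₂(0.27) = 0.5100
  −(0.09)·log₂(0.09) = 0.3127
  −(0.06)·log₂(0.06) = 0.2435
Sum: 0.5292 + 0.4552 + 0.2161 + 0.5100 + 0.3127 + 0.2435 = 2.267 bits.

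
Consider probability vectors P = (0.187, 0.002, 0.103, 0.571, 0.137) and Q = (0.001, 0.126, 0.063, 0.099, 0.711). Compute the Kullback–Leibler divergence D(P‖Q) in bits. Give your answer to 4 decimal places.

D(P‖Q) = Σ p·log₂(p/q).
  0.187·log₂(0.187/0.001) = 1.41127
  0.002·log₂(0.002/0.126) = -0.01195
  0.103·log₂(0.103/0.063) = 0.07305
  0.571·log₂(0.571/0.099) = 1.44348
  0.137·log₂(0.137/0.711) = -0.32547
D(P‖Q) = 2.5904 bits.

2.5904 bits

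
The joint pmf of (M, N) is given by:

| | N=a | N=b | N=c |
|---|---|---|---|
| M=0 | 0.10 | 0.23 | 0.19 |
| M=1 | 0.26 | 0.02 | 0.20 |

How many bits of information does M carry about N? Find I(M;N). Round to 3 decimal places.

Marginals: p(M) = (0.5200, 0.4800), p(N) = (0.3600, 0.2500, 0.3900).
I(M;N) = Σ p(x,y)·log₂[p(x,y)/(p(x)p(y))].
  (0,a): 0.10·log₂(0.5342) = -0.0905
  (0,b): 0.23·log₂(1.7692) = 0.1893
  (0,c): 0.19·log₂(0.9369) = -0.0179
  (1,a): 0.26·log₂(1.5046) = 0.1532
  (1,b): 0.02·log₂(0.1667) = -0.0517
  (1,c): 0.20·log₂(1.0684) = 0.0191
Sum = 0.202 bits.

0.202 bits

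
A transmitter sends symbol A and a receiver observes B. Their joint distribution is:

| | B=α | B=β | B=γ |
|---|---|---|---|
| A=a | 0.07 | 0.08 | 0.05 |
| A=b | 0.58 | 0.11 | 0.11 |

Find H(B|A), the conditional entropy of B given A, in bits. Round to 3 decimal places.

1.211 bits

Chain rule: H(B|A) = H(A,B) − H(A).
Marginals: p(A) = (0.2000, 0.8000), p(B) = (0.6500, 0.1900, 0.1600).
H(A,B) = 1.9325 bits; H(A) = 0.7219 bits.
H(B|A) = 1.9325 − 0.7219 = 1.211 bits.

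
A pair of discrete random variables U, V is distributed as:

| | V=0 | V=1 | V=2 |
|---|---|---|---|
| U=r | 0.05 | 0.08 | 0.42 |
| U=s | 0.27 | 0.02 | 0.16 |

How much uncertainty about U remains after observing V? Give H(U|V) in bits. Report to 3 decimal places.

Chain rule: H(U|V) = H(U,V) − H(V).
Marginals: p(U) = (0.5500, 0.4500), p(V) = (0.3200, 0.1000, 0.5800).
H(U,V) = 2.0792 bits; H(V) = 1.3140 bits.
H(U|V) = 2.0792 − 1.3140 = 0.765 bits.

0.765 bits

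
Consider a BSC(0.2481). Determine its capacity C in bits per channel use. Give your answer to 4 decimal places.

Binary symmetric channel: C = 1 − h₂(ε) where h₂ is the binary entropy function.
h₂(0.2481) = −0.2481·log₂0.2481 − 0.7519·log₂0.7519 = 0.8083.
C = 1 − 0.8083 = 0.1917 bits per channel use.

0.1917 bits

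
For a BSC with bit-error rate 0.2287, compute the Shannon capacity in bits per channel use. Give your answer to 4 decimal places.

Binary symmetric channel: C = 1 − h₂(ε) where h₂ is the binary entropy function.
h₂(0.2287) = −0.2287·log₂0.2287 − 0.7713·log₂0.7713 = 0.7757.
C = 1 − 0.7757 = 0.2243 bits per channel use.

0.2243 bits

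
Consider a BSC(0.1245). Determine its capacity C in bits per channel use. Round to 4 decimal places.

0.4578 bits

Binary symmetric channel: C = 1 − h₂(ε) where h₂ is the binary entropy function.
h₂(0.1245) = −0.1245·log₂0.1245 − 0.8755·log₂0.8755 = 0.5422.
C = 1 − 0.5422 = 0.4578 bits per channel use.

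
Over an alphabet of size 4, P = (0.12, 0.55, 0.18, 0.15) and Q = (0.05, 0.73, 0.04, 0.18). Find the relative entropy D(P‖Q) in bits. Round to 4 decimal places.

0.2780 bits

D(P‖Q) = Σ p·log₂(p/q).
  0.12·log₂(0.12/0.05) = 0.15156
  0.55·log₂(0.55/0.73) = -0.22466
  0.18·log₂(0.18/0.04) = 0.39059
  0.15·log₂(0.15/0.18) = -0.03946
D(P‖Q) = 0.2780 bits.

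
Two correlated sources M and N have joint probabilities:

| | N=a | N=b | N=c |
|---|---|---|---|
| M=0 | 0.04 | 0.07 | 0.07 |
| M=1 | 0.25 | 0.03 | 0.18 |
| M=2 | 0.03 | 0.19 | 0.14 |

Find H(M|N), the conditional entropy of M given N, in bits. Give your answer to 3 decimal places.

1.250 bits

Marginals: p(M) = (0.1800, 0.4600, 0.3600), p(N) = (0.3200, 0.2900, 0.3900).
H(M|N) = Σ p(N) · H(M|N=·).
  N=a: p=0.3200, H(M|N=a) = 0.9734
  N=b: p=0.2900, H(M|N=b) = 1.2333
  N=c: p=0.3900, H(M|N=c) = 1.4902
Weighted sum = 1.250 bits.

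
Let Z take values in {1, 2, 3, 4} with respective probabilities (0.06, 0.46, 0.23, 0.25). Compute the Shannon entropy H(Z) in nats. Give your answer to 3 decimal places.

1.211 nats

H(Z) = −Σ p·ln p.
  −(0.06)·ln(0.06) = 0.1688
  −(0.46)·ln(0.46) = 0.3572
  −(0.23)·ln(0.23) = 0.3380
  −(0.25)·ln(0.25) = 0.3466
Sum: 0.1688 + 0.3572 + 0.3380 + 0.3466 = 1.211 nats.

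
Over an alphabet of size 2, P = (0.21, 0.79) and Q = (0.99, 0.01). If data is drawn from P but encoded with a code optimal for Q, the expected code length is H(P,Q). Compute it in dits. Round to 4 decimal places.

H(P,Q) = −Σ p·log₁₀ q.
  −0.21·log₁₀(0.99) = 0.00092
  −0.79·log₁₀(0.01) = 1.58000
H(P,Q) = 1.5809 dits.

1.5809 dits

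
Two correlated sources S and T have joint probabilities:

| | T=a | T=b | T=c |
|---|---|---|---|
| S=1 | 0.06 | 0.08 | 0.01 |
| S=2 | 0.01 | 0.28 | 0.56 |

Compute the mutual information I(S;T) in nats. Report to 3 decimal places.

0.153 nats

Marginals: p(S) = (0.1500, 0.8500), p(T) = (0.0700, 0.3600, 0.5700).
I(S;T) = Σ p(x,y)·ln[p(x,y)/(p(x)p(y))].
  (1,a): 0.06·ln(5.7143) = 0.1046
  (1,b): 0.08·ln(1.4815) = 0.0314
  (1,c): 0.01·ln(0.1170) = -0.0215
  (2,a): 0.01·ln(0.1681) = -0.0178
  (2,b): 0.28·ln(0.9150) = -0.0249
  (2,c): 0.56·ln(1.1558) = 0.0811
Sum = 0.153 nats.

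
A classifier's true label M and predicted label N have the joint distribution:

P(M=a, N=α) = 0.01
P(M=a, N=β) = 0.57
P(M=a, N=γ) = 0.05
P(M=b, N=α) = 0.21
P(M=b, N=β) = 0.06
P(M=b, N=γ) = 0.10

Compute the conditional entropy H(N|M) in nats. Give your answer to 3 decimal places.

Marginals: p(M) = (0.6300, 0.3700), p(N) = (0.2200, 0.6300, 0.1500).
H(N|M) = Σ p(M) · H(N|M=·).
  M=a: p=0.6300, H(N|M=a) = 0.3574
  M=b: p=0.3700, H(N|M=b) = 0.9701
Weighted sum = 0.584 nats.

0.584 nats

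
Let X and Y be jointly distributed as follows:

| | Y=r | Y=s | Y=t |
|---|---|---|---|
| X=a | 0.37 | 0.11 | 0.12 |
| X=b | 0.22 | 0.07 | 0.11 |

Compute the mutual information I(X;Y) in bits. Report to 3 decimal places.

Marginals: p(X) = (0.6000, 0.4000), p(Y) = (0.5900, 0.1800, 0.2300).
I(X;Y) = Σ p(x,y)·log₂[p(x,y)/(p(x)p(y))].
  (a,r): 0.37·log₂(1.0452) = 0.0236
  (a,s): 0.11·log₂(1.0185) = 0.0029
  (a,t): 0.12·log₂(0.8696) = -0.0242
  (b,r): 0.22·log₂(0.9322) = -0.0223
  (b,s): 0.07·log₂(0.9722) = -0.0028
  (b,t): 0.11·log₂(1.1957) = 0.0284
Sum = 0.006 bits.

0.006 bits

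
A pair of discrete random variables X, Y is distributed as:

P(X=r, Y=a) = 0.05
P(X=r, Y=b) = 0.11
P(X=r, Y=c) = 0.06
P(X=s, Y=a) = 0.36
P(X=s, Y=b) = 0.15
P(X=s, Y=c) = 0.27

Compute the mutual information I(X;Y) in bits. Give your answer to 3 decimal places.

0.060 bits

Marginals: p(X) = (0.2200, 0.7800), p(Y) = (0.4100, 0.2600, 0.3300).
I(X;Y) = Σ p(x,y)·log₂[p(x,y)/(p(x)p(y))].
  (r,a): 0.05·log₂(0.5543) = -0.0426
  (r,b): 0.11·log₂(1.9231) = 0.1038
  (r,c): 0.06·log₂(0.8264) = -0.0165
  (s,a): 0.36·log₂(1.1257) = 0.0615
  (s,b): 0.15·log₂(0.7396) = -0.0653
  (s,c): 0.27·log₂(1.0490) = 0.0186
Sum = 0.060 bits.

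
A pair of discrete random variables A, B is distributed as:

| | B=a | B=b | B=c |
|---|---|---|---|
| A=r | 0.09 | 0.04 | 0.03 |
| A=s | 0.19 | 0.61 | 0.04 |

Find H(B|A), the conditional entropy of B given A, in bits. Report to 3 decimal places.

Chain rule: H(B|A) = H(A,B) − H(A).
Marginals: p(A) = (0.1600, 0.8400), p(B) = (0.2800, 0.6500, 0.0700).
H(A,B) = 1.7262 bits; H(A) = 0.6343 bits.
H(B|A) = 1.7262 − 0.6343 = 1.092 bits.

1.092 bits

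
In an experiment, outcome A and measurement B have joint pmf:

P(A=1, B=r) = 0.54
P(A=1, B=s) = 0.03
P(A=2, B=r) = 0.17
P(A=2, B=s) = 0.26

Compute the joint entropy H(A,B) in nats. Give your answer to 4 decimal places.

H(A,B) = −Σ p(x,y)·ln p(x,y) over all 4 cells.
  cell (1,r): −0.54·ln0.54 = 0.33274
  cell (1,s): −0.03·ln0.03 = 0.10520
  cell (2,r): −0.17·ln0.17 = 0.30123
  cell (2,s): −0.26·ln0.26 = 0.35024
Sum = 1.0894 nats.

1.0894 nats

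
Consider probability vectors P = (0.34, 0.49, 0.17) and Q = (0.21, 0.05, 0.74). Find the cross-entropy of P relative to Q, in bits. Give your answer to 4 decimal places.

2.9571 bits

H(P,Q) = −Σ p·log₂ q.
  −0.34·log₂(0.21) = 0.76552
  −0.49·log₂(0.05) = 2.11774
  −0.17·log₂(0.74) = 0.07385
H(P,Q) = 2.9571 bits.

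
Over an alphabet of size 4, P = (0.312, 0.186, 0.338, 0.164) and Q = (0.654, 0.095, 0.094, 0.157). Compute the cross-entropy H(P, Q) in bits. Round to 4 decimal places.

H(P,Q) = −Σ p·log₂ q.
  −0.312·log₂(0.654) = 0.19114
  −0.186·log₂(0.095) = 0.63164
  −0.338·log₂(0.094) = 1.15298
  −0.164·log₂(0.157) = 0.43807
H(P,Q) = 2.4138 bits.

2.4138 bits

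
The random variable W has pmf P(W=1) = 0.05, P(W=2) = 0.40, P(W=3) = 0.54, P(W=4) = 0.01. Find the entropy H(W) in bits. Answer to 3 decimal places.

1.291 bits

H(W) = −Σ p·log₂ p.
  −(0.05)·log₂(0.05) = 0.2161
  −(0.40)·log₂(0.40) = 0.5288
  −(0.54)·log₂(0.54) = 0.4800
  −(0.01)·log₂(0.01) = 0.0664
Sum: 0.2161 + 0.5288 + 0.4800 + 0.0664 = 1.291 bits.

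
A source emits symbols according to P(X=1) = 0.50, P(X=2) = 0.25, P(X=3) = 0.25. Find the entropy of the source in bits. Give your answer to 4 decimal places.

H(X) = −Σ p·log₂ p.
  −(0.50)·log₂(0.50) = 0.50000
  −(0.25)·log₂(0.25) = 0.50000
  −(0.25)·log₂(0.25) = 0.50000
Sum: 0.50000 + 0.50000 + 0.50000 = 1.5000 bits.

1.5000 bits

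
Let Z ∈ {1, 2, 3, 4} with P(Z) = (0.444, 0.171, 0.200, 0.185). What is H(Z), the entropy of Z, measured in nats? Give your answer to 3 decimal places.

H(Z) = −Σ p·ln p.
  −(0.444)·ln(0.444) = 0.3605
  −(0.171)·ln(0.171) = 0.3020
  −(0.200)·ln(0.200) = 0.3219
  −(0.185)·ln(0.185) = 0.3122
Sum: 0.3605 + 0.3020 + 0.3219 + 0.3122 = 1.297 nats.

1.297 nats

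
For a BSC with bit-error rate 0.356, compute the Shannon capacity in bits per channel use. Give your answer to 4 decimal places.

Binary symmetric channel: C = 1 − h₂(ε) where h₂ is the binary entropy function.
h₂(0.356) = −0.356·log₂0.356 − 0.644·log₂0.644 = 0.9393.
C = 1 − 0.9393 = 0.0607 bits per channel use.

0.0607 bits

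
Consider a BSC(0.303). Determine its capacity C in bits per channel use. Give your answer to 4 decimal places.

0.1151 bits

Binary symmetric channel: C = 1 − h₂(ε) where h₂ is the binary entropy function.
h₂(0.303) = −0.303·log₂0.303 − 0.697·log₂0.697 = 0.8849.
C = 1 − 0.8849 = 0.1151 bits per channel use.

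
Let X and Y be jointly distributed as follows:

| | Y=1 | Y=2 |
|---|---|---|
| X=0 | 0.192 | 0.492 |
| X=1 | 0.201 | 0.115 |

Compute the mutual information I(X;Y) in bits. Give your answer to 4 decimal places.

Marginals: p(X) = (0.6840, 0.3160), p(Y) = (0.3930, 0.6070).
I(X;Y) = Σ p(x,y)·log₂[p(x,y)/(p(x)p(y))].
  (0,1): 0.192·log₂(0.7143) = -0.09321
  (0,2): 0.492·log₂(1.1850) = 0.12049
  (1,1): 0.201·log₂(1.6185) = 0.13963
  (1,2): 0.115·log₂(0.5995) = -0.08488
Sum = 0.0820 bits.

0.0820 bits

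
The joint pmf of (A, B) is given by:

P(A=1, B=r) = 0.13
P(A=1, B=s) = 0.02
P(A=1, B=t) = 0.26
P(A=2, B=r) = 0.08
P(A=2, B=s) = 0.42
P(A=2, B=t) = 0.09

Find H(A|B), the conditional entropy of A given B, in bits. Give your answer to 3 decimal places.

0.607 bits

Marginals: p(A) = (0.4100, 0.5900), p(B) = (0.2100, 0.4400, 0.3500).
H(A|B) = Σ p(B) · H(A|B=·).
  B=r: p=0.2100, H(A|B=r) = 0.9587
  B=s: p=0.4400, H(A|B=s) = 0.2668
  B=t: p=0.3500, H(A|B=t) = 0.8224
Weighted sum = 0.607 bits.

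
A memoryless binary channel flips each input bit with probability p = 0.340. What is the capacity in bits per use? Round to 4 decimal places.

Binary symmetric channel: C = 1 − h₂(ε) where h₂ is the binary entropy function.
h₂(0.340) = −0.340·log₂0.340 − 0.660·log₂0.660 = 0.9248.
C = 1 − 0.9248 = 0.0752 bits per channel use.

0.0752 bits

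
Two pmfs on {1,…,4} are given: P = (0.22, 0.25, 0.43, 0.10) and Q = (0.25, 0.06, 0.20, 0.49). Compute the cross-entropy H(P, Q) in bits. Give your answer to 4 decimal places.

2.5561 bits

H(P,Q) = −Σ p·log₂ q.
  −0.22·log₂(0.25) = 0.44000
  −0.25·log₂(0.06) = 1.01472
  −0.43·log₂(0.20) = 0.99843
  −0.10·log₂(0.49) = 0.10291
H(P,Q) = 2.5561 bits.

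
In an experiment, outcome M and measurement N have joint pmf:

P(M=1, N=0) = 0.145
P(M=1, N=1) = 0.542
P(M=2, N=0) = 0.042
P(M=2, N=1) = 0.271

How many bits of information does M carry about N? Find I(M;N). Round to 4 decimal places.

0.0063 bits

Marginals: p(M) = (0.6870, 0.3130), p(N) = (0.1870, 0.8130).
I(M;N) = Σ p(x,y)·log₂[p(x,y)/(p(x)p(y))].
  (1,0): 0.145·log₂(1.1287) = 0.02532
  (1,1): 0.542·log₂(0.9704) = -0.02349
  (2,0): 0.042·log₂(0.7176) = -0.02011
  (2,1): 0.271·log₂(1.0650) = 0.02461
Sum = 0.0063 bits.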